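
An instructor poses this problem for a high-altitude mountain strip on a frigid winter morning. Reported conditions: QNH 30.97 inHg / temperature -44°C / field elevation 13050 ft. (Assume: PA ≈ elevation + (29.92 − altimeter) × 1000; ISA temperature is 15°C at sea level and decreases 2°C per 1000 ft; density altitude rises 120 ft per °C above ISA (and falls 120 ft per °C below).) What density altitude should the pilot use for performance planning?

7800 ft

Pressure altitude = 13050 + (29.92 − 30.97) × 1000 = 13050 + (-1050) = 12000 ft.
ISA temperature at 12000 ft = 15 − 2 × (12000/1000) = -9°C.
ISA deviation = -44 − (-9) = -35°C.
Density altitude = 12000 + 120 × (-35) = 7800 ft.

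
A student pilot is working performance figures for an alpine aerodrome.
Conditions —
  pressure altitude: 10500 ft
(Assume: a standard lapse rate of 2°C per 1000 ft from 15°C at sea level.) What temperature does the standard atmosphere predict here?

ISA temperature = 15 − 2 × (10500/1000) = 15 − 21 = -6°C.

-6°C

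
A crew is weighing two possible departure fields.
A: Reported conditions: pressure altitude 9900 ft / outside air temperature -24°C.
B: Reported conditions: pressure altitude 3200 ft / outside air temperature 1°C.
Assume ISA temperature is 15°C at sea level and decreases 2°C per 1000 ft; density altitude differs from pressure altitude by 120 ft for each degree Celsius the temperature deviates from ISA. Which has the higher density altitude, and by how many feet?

A by 5308 ft

A: ISA temp = -4.8°C, deviation -19.2°C, DA = 9900 + 120 × (-19.2) = 7596 ft.
B: ISA temp = 8.6°C, deviation -7.6°C, DA = 3200 + 120 × (-7.6) = 2288 ft.
A is higher by 7596 − 2288 = 5308 ft.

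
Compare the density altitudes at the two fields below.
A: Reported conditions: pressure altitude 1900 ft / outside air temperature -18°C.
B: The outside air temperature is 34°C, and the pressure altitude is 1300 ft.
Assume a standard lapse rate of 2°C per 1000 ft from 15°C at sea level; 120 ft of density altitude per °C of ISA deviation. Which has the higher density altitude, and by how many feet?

A: ISA temp = 11.2°C, deviation -29.2°C, DA = 1900 + 120 × (-29.2) = -1604 ft.
B: ISA temp = 12.4°C, deviation +21.6°C, DA = 1300 + 120 × 21.6 = 3892 ft.
B is higher by 3892 − (-1604) = 5496 ft.

B by 5496 ft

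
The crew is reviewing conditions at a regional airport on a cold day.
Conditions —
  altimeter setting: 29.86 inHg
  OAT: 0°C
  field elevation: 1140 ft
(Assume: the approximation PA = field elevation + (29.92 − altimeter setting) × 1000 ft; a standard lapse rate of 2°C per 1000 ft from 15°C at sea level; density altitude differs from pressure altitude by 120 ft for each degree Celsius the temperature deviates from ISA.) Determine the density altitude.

-312 ft

Pressure altitude = 1140 + (29.92 − 29.86) × 1000 = 1140 + (+60) = 1200 ft.
ISA temperature at 1200 ft = 15 − 2 × (1200/1000) = 12.6°C.
ISA deviation = 0 − 12.6 = -12.6°C.
Density altitude = 1200 + 120 × (-12.6) = -312 ft.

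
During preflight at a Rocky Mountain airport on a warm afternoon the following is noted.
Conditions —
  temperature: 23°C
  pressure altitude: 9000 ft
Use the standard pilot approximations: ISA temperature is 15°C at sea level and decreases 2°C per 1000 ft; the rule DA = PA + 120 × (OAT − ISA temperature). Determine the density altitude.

12120 ft

ISA temperature at 9000 ft = 15 − 2 × (9000/1000) = -3°C.
ISA deviation = 23 − (-3) = +26°C.
Density altitude = 9000 + 120 × (26) = 9000 + (+3120) = 12120 ft.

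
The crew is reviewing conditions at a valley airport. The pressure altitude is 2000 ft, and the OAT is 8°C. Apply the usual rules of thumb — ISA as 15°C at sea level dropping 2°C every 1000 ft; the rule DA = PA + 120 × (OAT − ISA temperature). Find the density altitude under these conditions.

ISA temperature at 2000 ft = 15 − 2 × (2000/1000) = 11°C.
ISA deviation = 8 − 11 = -3°C.
Density altitude = 2000 + 120 × (-3) = 2000 + (-360) = 1640 ft.

1640 ft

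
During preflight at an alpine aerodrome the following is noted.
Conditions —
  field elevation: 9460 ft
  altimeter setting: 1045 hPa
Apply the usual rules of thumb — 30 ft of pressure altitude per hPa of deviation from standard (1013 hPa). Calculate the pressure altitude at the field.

Pressure correction = (1013 − 1045) × 30 = -960 ft.
Pressure altitude = 9460 + (-960) = 8500 ft.

8500 ft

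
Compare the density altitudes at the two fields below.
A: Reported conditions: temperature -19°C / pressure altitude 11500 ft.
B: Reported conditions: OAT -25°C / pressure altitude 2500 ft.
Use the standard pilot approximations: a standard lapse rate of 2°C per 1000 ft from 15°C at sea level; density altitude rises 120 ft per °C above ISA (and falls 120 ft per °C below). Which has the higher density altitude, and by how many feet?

A by 11880 ft

A: ISA temp = -8°C, deviation -11°C, DA = 11500 + 120 × (-11) = 10180 ft.
B: ISA temp = 10°C, deviation -35°C, DA = 2500 + 120 × (-35) = -1700 ft.
A is higher by 10180 − (-1700) = 11880 ft.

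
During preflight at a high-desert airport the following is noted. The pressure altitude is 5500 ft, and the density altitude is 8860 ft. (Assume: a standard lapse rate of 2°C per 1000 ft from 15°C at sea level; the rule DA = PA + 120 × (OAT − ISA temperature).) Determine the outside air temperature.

Density altitude − pressure altitude = 8860 − 5500 = +3360 ft.
At 120 ft/°C that is an ISA deviation of 3360/120 = +28°C.
ISA temperature at 5500 ft = 15 − 2 × (5500/1000) = 4°C.
OAT = ISA + deviation = 4 + (+28) = 32°C.

32°C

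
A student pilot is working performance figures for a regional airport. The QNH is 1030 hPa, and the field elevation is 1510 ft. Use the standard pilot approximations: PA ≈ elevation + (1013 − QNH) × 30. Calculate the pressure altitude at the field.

Pressure correction = (1013 − 1030) × 30 = -510 ft.
Pressure altitude = 1510 + (-510) = 1000 ft.

1000 ft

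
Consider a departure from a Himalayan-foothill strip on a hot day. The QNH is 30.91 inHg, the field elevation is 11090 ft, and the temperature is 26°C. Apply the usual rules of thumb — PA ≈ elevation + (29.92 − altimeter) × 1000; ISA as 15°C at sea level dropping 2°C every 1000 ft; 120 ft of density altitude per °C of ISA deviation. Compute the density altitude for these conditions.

13844 ft

Pressure altitude = 11090 + (29.92 − 30.91) × 1000 = 11090 + (-990) = 10100 ft.
ISA temperature at 10100 ft = 15 − 2 × (10100/1000) = -5.2°C.
ISA deviation = 26 − (-5.2) = +31.2°C.
Density altitude = 10100 + 120 × (31.2) = 13844 ft.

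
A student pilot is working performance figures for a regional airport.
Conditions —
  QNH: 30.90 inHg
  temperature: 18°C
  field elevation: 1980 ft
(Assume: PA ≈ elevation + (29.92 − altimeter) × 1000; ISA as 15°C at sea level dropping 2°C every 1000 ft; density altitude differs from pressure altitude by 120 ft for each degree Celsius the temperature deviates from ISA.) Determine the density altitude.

1600 ft

Pressure altitude = 1980 + (29.92 − 30.90) × 1000 = 1980 + (-980) = 1000 ft.
ISA temperature at 1000 ft = 15 − 2 × (1000/1000) = 13°C.
ISA deviation = 18 − 13 = +5°C.
Density altitude = 1000 + 120 × (5) = 1600 ft.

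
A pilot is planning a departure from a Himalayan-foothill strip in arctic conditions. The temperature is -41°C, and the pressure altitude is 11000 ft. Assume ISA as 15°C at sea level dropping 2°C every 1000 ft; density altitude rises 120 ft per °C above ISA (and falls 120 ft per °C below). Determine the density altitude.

6920 ft

ISA temperature at 11000 ft = 15 − 2 × (11000/1000) = -7°C.
ISA deviation = -41 − (-7) = -34°C.
Density altitude = 11000 + 120 × (-34) = 11000 + (-4080) = 6920 ft.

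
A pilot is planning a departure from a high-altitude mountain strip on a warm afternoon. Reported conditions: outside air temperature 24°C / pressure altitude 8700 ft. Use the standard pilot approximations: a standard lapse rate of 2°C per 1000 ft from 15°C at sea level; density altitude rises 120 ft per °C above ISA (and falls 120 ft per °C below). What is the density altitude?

ISA temperature at 8700 ft = 15 − 2 × (8700/1000) = -2.4°C.
ISA deviation = 24 − (-2.4) = +26.4°C.
Density altitude = 8700 + 120 × (26.4) = 8700 + (+3168) = 11868 ft.

11868 ft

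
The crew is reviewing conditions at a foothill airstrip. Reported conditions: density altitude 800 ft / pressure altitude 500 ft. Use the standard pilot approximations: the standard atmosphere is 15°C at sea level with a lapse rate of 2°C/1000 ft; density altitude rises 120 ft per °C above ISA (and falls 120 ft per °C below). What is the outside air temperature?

Density altitude − pressure altitude = 800 − 500 = +300 ft.
At 120 ft/°C that is an ISA deviation of 300/120 = +2.5°C.
ISA temperature at 500 ft = 15 − 2 × (500/1000) = 14°C.
OAT = ISA + deviation = 14 + (+2.5) = 16.5°C.

16.5°C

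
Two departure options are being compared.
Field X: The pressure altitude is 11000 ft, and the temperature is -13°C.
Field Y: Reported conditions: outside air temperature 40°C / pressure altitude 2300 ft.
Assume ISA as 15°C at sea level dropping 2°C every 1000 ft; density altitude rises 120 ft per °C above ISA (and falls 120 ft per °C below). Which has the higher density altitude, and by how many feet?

Field X by 4428 ft

Field X: ISA temp = -7°C, deviation -6°C, DA = 11000 + 120 × (-6) = 10280 ft.
Field Y: ISA temp = 10.4°C, deviation +29.6°C, DA = 2300 + 120 × 29.6 = 5852 ft.
Field X is higher by 10280 − 5852 = 4428 ft.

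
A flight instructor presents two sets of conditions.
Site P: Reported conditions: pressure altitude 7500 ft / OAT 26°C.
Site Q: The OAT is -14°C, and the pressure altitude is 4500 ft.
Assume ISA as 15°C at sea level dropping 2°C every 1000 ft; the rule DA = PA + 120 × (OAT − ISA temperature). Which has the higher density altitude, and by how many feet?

Site P by 8520 ft

Site P: ISA temp = 0°C, deviation +26°C, DA = 7500 + 120 × 26 = 10620 ft.
Site Q: ISA temp = 6°C, deviation -20°C, DA = 4500 + 120 × (-20) = 2100 ft.
Site P is higher by 10620 − 2100 = 8520 ft.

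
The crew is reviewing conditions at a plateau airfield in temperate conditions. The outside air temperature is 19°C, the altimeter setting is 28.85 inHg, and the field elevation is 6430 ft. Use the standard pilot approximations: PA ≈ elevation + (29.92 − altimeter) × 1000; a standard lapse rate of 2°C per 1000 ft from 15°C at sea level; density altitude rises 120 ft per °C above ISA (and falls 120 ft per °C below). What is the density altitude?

Pressure altitude = 6430 + (29.92 − 28.85) × 1000 = 6430 + (+1070) = 7500 ft.
ISA temperature at 7500 ft = 15 − 2 × (7500/1000) = 0°C.
ISA deviation = 19 − 0 = +19°C.
Density altitude = 7500 + 120 × (19) = 9780 ft.

9780 ft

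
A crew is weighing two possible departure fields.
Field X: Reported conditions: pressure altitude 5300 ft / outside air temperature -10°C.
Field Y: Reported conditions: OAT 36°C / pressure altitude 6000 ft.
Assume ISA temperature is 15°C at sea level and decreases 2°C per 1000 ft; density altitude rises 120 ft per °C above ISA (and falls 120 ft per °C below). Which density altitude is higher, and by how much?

Field X: ISA temp = 4.4°C, deviation -14.4°C, DA = 5300 + 120 × (-14.4) = 3572 ft.
Field Y: ISA temp = 3°C, deviation +33°C, DA = 6000 + 120 × 33 = 9960 ft.
Field Y is higher by 9960 − 3572 = 6388 ft.

Field Y by 6388 ft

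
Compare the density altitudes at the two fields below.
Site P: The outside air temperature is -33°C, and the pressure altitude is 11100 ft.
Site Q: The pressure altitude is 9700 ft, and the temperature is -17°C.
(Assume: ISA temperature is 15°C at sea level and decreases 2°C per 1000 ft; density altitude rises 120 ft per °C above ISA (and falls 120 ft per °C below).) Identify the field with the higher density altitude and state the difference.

Site P: ISA temp = -7.2°C, deviation -25.8°C, DA = 11100 + 120 × (-25.8) = 8004 ft.
Site Q: ISA temp = -4.4°C, deviation -12.6°C, DA = 9700 + 120 × (-12.6) = 8188 ft.
Site Q is higher by 8188 − 8004 = 184 ft.

Site Q by 184 ft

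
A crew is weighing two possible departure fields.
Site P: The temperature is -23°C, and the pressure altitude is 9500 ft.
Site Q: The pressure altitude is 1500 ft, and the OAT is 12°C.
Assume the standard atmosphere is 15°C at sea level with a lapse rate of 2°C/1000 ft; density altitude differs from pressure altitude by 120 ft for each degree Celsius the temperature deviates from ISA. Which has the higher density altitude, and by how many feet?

Site P: ISA temp = -4°C, deviation -19°C, DA = 9500 + 120 × (-19) = 7220 ft.
Site Q: ISA temp = 12°C, deviation 0°C, DA = 1500 + 120 × 0 = 1500 ft.
Site P is higher by 7220 − 1500 = 5720 ft.

Site P by 5720 ft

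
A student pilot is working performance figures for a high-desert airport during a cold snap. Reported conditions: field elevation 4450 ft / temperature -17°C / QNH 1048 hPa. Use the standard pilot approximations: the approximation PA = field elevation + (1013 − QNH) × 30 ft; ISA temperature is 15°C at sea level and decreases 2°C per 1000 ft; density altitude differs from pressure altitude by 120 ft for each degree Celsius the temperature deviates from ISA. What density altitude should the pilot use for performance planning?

Pressure altitude = 4450 + (1013 − 1048) × 30 = 4450 + (-1050) = 3400 ft.
ISA temperature at 3400 ft = 15 − 2 × (3400/1000) = 8.2°C.
ISA deviation = -17 − 8.2 = -25.2°C.
Density altitude = 3400 + 120 × (-25.2) = 376 ft.

376 ft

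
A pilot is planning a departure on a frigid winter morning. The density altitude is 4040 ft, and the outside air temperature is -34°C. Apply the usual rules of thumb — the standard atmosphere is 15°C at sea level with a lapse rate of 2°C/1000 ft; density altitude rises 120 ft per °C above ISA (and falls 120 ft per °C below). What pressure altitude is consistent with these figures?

8000 ft

DA = PA + 120 × (OAT − (15 − 2·PA/1000)) = PA + 120·OAT − 1800 + 0.24·PA = 1.24·PA + 120·OAT − 1800.
So 1.24·PA = 4040 − 120 × (-34) + 1800 = 9920.
PA = 9920 / 1.24 = 8000 ft.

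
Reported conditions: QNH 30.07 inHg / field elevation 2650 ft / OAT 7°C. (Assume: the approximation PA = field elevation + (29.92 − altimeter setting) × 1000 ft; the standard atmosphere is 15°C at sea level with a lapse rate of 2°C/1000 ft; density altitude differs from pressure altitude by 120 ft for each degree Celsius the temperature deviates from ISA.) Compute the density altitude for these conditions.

Pressure altitude = 2650 + (29.92 − 30.07) × 1000 = 2650 + (-150) = 2500 ft.
ISA temperature at 2500 ft = 15 − 2 × (2500/1000) = 10°C.
ISA deviation = 7 − 10 = -3°C.
Density altitude = 2500 + 120 × (-3) = 2140 ft.

2140 ft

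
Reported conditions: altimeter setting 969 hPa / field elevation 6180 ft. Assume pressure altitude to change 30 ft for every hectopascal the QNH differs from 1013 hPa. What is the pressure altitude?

Pressure correction = (1013 − 969) × 30 = +1320 ft.
Pressure altitude = 6180 + (+1320) = 7500 ft.

7500 ft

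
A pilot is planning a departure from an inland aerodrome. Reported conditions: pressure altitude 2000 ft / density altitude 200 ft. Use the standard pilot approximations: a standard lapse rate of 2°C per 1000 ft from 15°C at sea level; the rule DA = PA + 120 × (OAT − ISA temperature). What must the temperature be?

-4°C

Density altitude − pressure altitude = 200 − 2000 = -1800 ft.
At 120 ft/°C that is an ISA deviation of -1800/120 = -15°C.
ISA temperature at 2000 ft = 15 − 2 × (2000/1000) = 11°C.
OAT = ISA + deviation = 11 + (-15) = -4°C.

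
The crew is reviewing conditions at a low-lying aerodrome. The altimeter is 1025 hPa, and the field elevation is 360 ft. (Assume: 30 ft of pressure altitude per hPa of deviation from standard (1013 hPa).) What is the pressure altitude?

Pressure correction = (1013 − 1025) × 30 = -360 ft.
Pressure altitude = 360 + (-360) = 0 ft.

0 ft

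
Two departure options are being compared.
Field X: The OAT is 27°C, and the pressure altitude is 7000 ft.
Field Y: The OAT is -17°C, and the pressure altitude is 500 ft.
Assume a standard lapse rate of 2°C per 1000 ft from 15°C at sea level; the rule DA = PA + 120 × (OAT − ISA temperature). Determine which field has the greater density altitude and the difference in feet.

Field X by 13340 ft

Field X: ISA temp = 1°C, deviation +26°C, DA = 7000 + 120 × 26 = 10120 ft.
Field Y: ISA temp = 14°C, deviation -31°C, DA = 500 + 120 × (-31) = -3220 ft.
Field X is higher by 10120 − (-3220) = 13340 ft.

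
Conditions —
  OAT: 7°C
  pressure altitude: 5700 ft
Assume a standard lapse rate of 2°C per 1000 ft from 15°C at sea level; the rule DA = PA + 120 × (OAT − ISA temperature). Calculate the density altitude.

ISA temperature at 5700 ft = 15 − 2 × (5700/1000) = 3.6°C.
ISA deviation = 7 − 3.6 = +3.4°C.
Density altitude = 5700 + 120 × (3.4) = 5700 + (+408) = 6108 ft.

6108 ft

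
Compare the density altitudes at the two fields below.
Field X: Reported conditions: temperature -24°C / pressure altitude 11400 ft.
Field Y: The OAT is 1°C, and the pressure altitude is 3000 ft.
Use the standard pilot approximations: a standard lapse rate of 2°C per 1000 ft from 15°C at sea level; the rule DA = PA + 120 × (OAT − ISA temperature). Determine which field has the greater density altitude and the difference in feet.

Field X by 7416 ft

Field X: ISA temp = -7.8°C, deviation -16.2°C, DA = 11400 + 120 × (-16.2) = 9456 ft.
Field Y: ISA temp = 9°C, deviation -8°C, DA = 3000 + 120 × (-8) = 2040 ft.
Field X is higher by 9456 − 2040 = 7416 ft.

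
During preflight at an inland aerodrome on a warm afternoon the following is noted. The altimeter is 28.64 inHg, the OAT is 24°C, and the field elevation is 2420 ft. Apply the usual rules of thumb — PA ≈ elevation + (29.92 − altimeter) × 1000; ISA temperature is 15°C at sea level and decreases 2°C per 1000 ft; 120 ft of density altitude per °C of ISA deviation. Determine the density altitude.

5668 ft

Pressure altitude = 2420 + (29.92 − 28.64) × 1000 = 2420 + (+1280) = 3700 ft.
ISA temperature at 3700 ft = 15 − 2 × (3700/1000) = 7.6°C.
ISA deviation = 24 − 7.6 = +16.4°C.
Density altitude = 3700 + 120 × (16.4) = 5668 ft.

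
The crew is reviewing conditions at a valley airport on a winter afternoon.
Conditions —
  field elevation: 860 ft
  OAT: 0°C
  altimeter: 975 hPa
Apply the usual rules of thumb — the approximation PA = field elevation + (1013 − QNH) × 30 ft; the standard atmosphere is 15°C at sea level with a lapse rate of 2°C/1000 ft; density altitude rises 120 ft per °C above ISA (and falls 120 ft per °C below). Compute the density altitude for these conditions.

Pressure altitude = 860 + (1013 − 975) × 30 = 860 + (+1140) = 2000 ft.
ISA temperature at 2000 ft = 15 − 2 × (2000/1000) = 11°C.
ISA deviation = 0 − 11 = -11°C.
Density altitude = 2000 + 120 × (-11) = 680 ft.

680 ft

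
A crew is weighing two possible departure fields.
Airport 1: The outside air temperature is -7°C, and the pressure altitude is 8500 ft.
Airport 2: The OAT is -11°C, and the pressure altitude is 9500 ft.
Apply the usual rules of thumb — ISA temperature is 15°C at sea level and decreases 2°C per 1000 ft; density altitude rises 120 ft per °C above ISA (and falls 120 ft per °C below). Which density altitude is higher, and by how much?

Airport 1: ISA temp = -2°C, deviation -5°C, DA = 8500 + 120 × (-5) = 7900 ft.
Airport 2: ISA temp = -4°C, deviation -7°C, DA = 9500 + 120 × (-7) = 8660 ft.
Airport 2 is higher by 8660 − 7900 = 760 ft.

Airport 2 by 760 ft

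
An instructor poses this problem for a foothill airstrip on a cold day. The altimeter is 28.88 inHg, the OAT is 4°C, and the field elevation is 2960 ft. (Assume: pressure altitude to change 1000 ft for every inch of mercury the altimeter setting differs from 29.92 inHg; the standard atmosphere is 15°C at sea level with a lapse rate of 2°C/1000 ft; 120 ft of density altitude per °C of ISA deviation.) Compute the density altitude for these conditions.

Pressure altitude = 2960 + (29.92 − 28.88) × 1000 = 2960 + (+1040) = 4000 ft.
ISA temperature at 4000 ft = 15 − 2 × (4000/1000) = 7°C.
ISA deviation = 4 − 7 = -3°C.
Density altitude = 4000 + 120 × (-3) = 3640 ft.

3640 ft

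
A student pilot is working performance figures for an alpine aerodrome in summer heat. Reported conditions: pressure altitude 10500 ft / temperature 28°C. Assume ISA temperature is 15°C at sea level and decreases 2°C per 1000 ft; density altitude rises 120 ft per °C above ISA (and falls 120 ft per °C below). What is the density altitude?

ISA temperature at 10500 ft = 15 − 2 × (10500/1000) = -6°C.
ISA deviation = 28 − (-6) = +34°C.
Density altitude = 10500 + 120 × (34) = 10500 + (+4080) = 14580 ft.

14580 ft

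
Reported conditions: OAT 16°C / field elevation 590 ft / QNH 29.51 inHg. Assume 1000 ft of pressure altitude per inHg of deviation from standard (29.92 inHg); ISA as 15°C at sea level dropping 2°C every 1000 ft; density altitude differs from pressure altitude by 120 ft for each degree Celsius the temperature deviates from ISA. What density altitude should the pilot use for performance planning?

1360 ft

Pressure altitude = 590 + (29.92 − 29.51) × 1000 = 590 + (+410) = 1000 ft.
ISA temperature at 1000 ft = 15 − 2 × (1000/1000) = 13°C.
ISA deviation = 16 − 13 = +3°C.
Density altitude = 1000 + 120 × (3) = 1360 ft.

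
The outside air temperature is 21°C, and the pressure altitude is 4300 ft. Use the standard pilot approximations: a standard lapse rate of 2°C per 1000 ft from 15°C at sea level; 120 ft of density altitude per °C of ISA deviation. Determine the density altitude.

ISA temperature at 4300 ft = 15 − 2 × (4300/1000) = 6.4°C.
ISA deviation = 21 − 6.4 = +14.6°C.
Density altitude = 4300 + 120 × (14.6) = 4300 + (+1752) = 6052 ft.

6052 ft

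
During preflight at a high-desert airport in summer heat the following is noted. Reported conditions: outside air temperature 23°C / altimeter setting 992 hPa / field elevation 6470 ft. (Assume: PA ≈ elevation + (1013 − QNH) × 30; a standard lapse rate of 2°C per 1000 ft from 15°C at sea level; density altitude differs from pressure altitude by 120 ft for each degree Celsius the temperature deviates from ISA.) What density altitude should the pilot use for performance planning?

Pressure altitude = 6470 + (1013 − 992) × 30 = 6470 + (+630) = 7100 ft.
ISA temperature at 7100 ft = 15 − 2 × (7100/1000) = 0.8°C.
ISA deviation = 23 − 0.8 = +22.2°C.
Density altitude = 7100 + 120 × (22.2) = 9764 ft.

9764 ft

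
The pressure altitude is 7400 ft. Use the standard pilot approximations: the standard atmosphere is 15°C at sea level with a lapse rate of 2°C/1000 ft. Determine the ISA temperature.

ISA temperature = 15 − 2 × (7400/1000) = 15 − 14.8 = 0.2°C.

0.2°C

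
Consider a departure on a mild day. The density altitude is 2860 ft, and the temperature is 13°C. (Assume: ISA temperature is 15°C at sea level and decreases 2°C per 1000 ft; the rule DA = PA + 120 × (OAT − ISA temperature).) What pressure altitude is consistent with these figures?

DA = PA + 120 × (OAT − (15 − 2·PA/1000)) = PA + 120·OAT − 1800 + 0.24·PA = 1.24·PA + 120·OAT − 1800.
So 1.24·PA = 2860 − 120 × 13 + 1800 = 3100.
PA = 3100 / 1.24 = 2500 ft.

2500 ft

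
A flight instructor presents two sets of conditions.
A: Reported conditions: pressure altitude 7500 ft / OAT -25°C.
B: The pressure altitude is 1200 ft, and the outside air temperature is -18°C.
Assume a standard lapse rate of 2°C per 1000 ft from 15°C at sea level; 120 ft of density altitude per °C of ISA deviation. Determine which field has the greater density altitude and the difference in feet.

A: ISA temp = 0°C, deviation -25°C, DA = 7500 + 120 × (-25) = 4500 ft.
B: ISA temp = 12.6°C, deviation -30.6°C, DA = 1200 + 120 × (-30.6) = -2472 ft.
A is higher by 4500 − (-2472) = 6972 ft.

A by 6972 ft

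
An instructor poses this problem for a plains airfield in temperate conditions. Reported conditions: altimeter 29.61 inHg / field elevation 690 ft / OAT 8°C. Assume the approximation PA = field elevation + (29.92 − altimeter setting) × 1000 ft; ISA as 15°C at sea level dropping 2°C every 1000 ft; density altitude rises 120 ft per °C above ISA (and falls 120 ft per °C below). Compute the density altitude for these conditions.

400 ft

Pressure altitude = 690 + (29.92 − 29.61) × 1000 = 690 + (+310) = 1000 ft.
ISA temperature at 1000 ft = 15 − 2 × (1000/1000) = 13°C.
ISA deviation = 8 − 13 = -5°C.
Density altitude = 1000 + 120 × (-5) = 400 ft.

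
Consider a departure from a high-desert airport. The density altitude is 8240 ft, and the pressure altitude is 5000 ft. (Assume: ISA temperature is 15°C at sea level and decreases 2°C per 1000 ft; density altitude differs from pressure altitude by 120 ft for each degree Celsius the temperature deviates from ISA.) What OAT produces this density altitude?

32°C

Density altitude − pressure altitude = 8240 − 5000 = +3240 ft.
At 120 ft/°C that is an ISA deviation of 3240/120 = +27°C.
ISA temperature at 5000 ft = 15 − 2 × (5000/1000) = 5°C.
OAT = ISA + deviation = 5 + (+27) = 32°C.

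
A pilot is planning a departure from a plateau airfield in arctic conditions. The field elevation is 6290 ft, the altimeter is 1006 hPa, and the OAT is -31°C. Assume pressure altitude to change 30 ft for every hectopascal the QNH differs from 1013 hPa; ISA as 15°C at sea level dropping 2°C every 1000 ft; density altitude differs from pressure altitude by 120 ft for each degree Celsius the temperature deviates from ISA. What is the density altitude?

2540 ft

Pressure altitude = 6290 + (1013 − 1006) × 30 = 6290 + (+210) = 6500 ft.
ISA temperature at 6500 ft = 15 − 2 × (6500/1000) = 2°C.
ISA deviation = -31 − 2 = -33°C.
Density altitude = 6500 + 120 × (-33) = 2540 ft.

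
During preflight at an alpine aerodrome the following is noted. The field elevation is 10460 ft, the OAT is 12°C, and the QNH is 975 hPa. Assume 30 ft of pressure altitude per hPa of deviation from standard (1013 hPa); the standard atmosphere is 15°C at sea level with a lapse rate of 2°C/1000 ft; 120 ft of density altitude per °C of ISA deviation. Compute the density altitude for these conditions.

Pressure altitude = 10460 + (1013 − 975) × 30 = 10460 + (+1140) = 11600 ft.
ISA temperature at 11600 ft = 15 − 2 × (11600/1000) = -8.2°C.
ISA deviation = 12 − (-8.2) = +20.2°C.
Density altitude = 11600 + 120 × (20.2) = 14024 ft.

14024 ft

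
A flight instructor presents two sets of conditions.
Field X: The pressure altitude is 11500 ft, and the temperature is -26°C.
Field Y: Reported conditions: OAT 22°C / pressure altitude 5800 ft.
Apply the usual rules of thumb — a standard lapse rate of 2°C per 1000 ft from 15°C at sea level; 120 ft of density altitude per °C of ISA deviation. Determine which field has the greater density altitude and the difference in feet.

Field X: ISA temp = -8°C, deviation -18°C, DA = 11500 + 120 × (-18) = 9340 ft.
Field Y: ISA temp = 3.4°C, deviation +18.6°C, DA = 5800 + 120 × 18.6 = 8032 ft.
Field X is higher by 9340 − 8032 = 1308 ft.

Field X by 1308 ft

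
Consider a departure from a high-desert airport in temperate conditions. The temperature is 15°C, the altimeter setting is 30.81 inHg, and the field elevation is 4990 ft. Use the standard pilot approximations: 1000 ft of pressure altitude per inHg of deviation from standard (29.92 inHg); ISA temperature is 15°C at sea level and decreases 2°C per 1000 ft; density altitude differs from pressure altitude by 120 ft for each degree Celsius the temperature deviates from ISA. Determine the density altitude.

Pressure altitude = 4990 + (29.92 − 30.81) × 1000 = 4990 + (-890) = 4100 ft.
ISA temperature at 4100 ft = 15 − 2 × (4100/1000) = 6.8°C.
ISA deviation = 15 − 6.8 = +8.2°C.
Density altitude = 4100 + 120 × (8.2) = 5084 ft.

5084 ft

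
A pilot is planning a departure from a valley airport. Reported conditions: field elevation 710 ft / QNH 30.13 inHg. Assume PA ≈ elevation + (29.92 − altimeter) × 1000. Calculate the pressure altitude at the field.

Pressure correction = (29.92 − 30.13) × 1000 = -210 ft.
Pressure altitude = 710 + (-210) = 500 ft.

500 ft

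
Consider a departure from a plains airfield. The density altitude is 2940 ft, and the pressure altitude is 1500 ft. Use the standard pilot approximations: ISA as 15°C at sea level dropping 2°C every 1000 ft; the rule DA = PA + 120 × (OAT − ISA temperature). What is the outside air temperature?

Density altitude − pressure altitude = 2940 − 1500 = +1440 ft.
At 120 ft/°C that is an ISA deviation of 1440/120 = +12°C.
ISA temperature at 1500 ft = 15 − 2 × (1500/1000) = 12°C.
OAT = ISA + deviation = 12 + (+12) = 24°C.

24°C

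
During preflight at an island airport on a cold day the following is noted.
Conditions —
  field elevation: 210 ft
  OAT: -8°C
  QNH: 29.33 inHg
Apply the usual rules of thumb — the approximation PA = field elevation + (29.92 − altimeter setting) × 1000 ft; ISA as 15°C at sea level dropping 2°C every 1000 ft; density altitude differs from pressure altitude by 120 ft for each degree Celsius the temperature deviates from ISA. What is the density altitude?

Pressure altitude = 210 + (29.92 − 29.33) × 1000 = 210 + (+590) = 800 ft.
ISA temperature at 800 ft = 15 − 2 × (800/1000) = 13.4°C.
ISA deviation = -8 − 13.4 = -21.4°C.
Density altitude = 800 + 120 × (-21.4) = -1768 ft.

-1768 ft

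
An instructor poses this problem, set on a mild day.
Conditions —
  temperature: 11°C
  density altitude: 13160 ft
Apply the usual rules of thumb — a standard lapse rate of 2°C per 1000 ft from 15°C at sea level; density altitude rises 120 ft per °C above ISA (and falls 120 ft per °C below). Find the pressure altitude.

11000 ft

DA = PA + 120 × (OAT − (15 − 2·PA/1000)) = PA + 120·OAT − 1800 + 0.24·PA = 1.24·PA + 120·OAT − 1800.
So 1.24·PA = 13160 − 120 × 11 + 1800 = 13640.
PA = 13640 / 1.24 = 11000 ft.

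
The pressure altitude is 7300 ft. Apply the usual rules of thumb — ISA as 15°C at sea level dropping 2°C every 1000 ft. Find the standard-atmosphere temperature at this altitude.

ISA temperature = 15 − 2 × (7300/1000) = 15 − 14.6 = 0.4°C.

0.4°C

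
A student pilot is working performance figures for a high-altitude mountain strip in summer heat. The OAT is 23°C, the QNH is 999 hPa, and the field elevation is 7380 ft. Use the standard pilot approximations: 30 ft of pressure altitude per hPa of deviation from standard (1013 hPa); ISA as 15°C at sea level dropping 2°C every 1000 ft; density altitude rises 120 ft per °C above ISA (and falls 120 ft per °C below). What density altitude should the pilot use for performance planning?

Pressure altitude = 7380 + (1013 − 999) × 30 = 7380 + (+420) = 7800 ft.
ISA temperature at 7800 ft = 15 − 2 × (7800/1000) = -0.6°C.
ISA deviation = 23 − (-0.6) = +23.6°C.
Density altitude = 7800 + 120 × (23.6) = 10632 ft.

10632 ft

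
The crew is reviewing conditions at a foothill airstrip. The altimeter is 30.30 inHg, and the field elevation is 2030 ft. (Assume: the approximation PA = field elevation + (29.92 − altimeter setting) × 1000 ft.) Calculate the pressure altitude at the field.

Pressure correction = (29.92 − 30.30) × 1000 = -380 ft.
Pressure altitude = 2030 + (-380) = 1650 ft.

1650 ft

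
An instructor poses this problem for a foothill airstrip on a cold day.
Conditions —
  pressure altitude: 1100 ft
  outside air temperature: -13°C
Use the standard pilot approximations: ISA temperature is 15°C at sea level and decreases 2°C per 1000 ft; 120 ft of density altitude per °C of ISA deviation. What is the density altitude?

ISA temperature at 1100 ft = 15 − 2 × (1100/1000) = 12.8°C.
ISA deviation = -13 − 12.8 = -25.8°C.
Density altitude = 1100 + 120 × (-25.8) = 1100 + (-3096) = -1996 ft.

-1996 ft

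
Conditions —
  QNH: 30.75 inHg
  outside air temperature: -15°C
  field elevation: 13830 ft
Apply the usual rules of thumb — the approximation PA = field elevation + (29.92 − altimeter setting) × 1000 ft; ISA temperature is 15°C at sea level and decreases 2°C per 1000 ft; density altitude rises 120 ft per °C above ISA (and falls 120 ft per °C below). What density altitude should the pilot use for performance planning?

Pressure altitude = 13830 + (29.92 − 30.75) × 1000 = 13830 + (-830) = 13000 ft.
ISA temperature at 13000 ft = 15 − 2 × (13000/1000) = -11°C.
ISA deviation = -15 − (-11) = -4°C.
Density altitude = 13000 + 120 × (-4) = 12520 ft.

12520 ft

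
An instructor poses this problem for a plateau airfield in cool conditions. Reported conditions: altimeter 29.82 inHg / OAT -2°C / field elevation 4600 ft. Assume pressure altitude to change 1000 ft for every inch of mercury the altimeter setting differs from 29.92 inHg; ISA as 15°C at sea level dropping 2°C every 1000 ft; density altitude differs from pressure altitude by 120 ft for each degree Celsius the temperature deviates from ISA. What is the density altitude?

3788 ft

Pressure altitude = 4600 + (29.92 − 29.82) × 1000 = 4600 + (+100) = 4700 ft.
ISA temperature at 4700 ft = 15 − 2 × (4700/1000) = 5.6°C.
ISA deviation = -2 − 5.6 = -7.6°C.
Density altitude = 4700 + 120 × (-7.6) = 3788 ft.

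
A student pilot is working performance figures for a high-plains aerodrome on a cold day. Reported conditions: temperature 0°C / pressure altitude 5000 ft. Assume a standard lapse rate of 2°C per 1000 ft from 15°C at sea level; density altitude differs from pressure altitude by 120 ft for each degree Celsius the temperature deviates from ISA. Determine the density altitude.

ISA temperature at 5000 ft = 15 − 2 × (5000/1000) = 5°C.
ISA deviation = 0 − 5 = -5°C.
Density altitude = 5000 + 120 × (-5) = 5000 + (-600) = 4400 ft.

4400 ft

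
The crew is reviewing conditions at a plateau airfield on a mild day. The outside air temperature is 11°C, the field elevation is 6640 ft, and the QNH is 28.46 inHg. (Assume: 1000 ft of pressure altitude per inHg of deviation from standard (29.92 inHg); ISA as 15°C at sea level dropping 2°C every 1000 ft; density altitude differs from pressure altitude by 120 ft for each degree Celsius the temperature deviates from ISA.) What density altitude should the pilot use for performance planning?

9564 ft

Pressure altitude = 6640 + (29.92 − 28.46) × 1000 = 6640 + (+1460) = 8100 ft.
ISA temperature at 8100 ft = 15 − 2 × (8100/1000) = -1.2°C.
ISA deviation = 11 − (-1.2) = +12.2°C.
Density altitude = 8100 + 120 × (12.2) = 9564 ft.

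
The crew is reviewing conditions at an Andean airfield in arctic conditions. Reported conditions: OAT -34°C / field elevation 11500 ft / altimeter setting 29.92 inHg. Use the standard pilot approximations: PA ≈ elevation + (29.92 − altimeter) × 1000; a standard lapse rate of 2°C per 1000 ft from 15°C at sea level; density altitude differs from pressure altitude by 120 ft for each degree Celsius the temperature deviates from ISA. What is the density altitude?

8380 ft

Pressure altitude = 11500 + (29.92 − 29.92) × 1000 = 11500 + (0) = 11500 ft.
ISA temperature at 11500 ft = 15 − 2 × (11500/1000) = -8°C.
ISA deviation = -34 − (-8) = -26°C.
Density altitude = 11500 + 120 × (-26) = 8380 ft.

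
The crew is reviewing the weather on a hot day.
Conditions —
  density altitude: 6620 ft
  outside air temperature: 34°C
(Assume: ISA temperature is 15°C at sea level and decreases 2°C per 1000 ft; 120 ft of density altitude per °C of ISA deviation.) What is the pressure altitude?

DA = PA + 120 × (OAT − (15 − 2·PA/1000)) = PA + 120·OAT − 1800 + 0.24·PA = 1.24·PA + 120·OAT − 1800.
So 1.24·PA = 6620 − 120 × 34 + 1800 = 4340.
PA = 4340 / 1.24 = 3500 ft.

3500 ft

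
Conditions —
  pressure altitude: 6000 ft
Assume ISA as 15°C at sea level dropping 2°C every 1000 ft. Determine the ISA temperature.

3°C

ISA temperature = 15 − 2 × (6000/1000) = 15 − 12 = 3°C.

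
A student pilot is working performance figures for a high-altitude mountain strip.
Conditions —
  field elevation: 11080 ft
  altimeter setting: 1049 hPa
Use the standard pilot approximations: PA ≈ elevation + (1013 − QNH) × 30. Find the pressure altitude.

Pressure correction = (1013 − 1049) × 30 = -1080 ft.
Pressure altitude = 11080 + (-1080) = 10000 ft.

10000 ft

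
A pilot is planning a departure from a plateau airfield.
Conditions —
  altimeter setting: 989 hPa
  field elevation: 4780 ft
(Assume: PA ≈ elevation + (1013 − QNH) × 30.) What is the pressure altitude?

Pressure correction = (1013 − 989) × 30 = +720 ft.
Pressure altitude = 4780 + (+720) = 5500 ft.

5500 ft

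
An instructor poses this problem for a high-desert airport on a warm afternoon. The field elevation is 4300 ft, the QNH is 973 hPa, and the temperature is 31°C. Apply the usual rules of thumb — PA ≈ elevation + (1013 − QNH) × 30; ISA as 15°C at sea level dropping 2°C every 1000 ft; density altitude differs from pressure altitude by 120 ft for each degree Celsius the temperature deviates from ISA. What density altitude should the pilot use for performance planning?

Pressure altitude = 4300 + (1013 − 973) × 30 = 4300 + (+1200) = 5500 ft.
ISA temperature at 5500 ft = 15 − 2 × (5500/1000) = 4°C.
ISA deviation = 31 − 4 = +27°C.
Density altitude = 5500 + 120 × (27) = 8740 ft.

8740 ft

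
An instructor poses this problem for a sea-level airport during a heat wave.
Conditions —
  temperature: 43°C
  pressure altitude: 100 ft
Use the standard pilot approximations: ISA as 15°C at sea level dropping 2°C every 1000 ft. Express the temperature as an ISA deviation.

ISA temperature at 100 ft = 15 − 2 × (100/1000) = 14.8°C.
Deviation = OAT − ISA = 43 − 14.8 = +28.2°C.

ISA+28.2°C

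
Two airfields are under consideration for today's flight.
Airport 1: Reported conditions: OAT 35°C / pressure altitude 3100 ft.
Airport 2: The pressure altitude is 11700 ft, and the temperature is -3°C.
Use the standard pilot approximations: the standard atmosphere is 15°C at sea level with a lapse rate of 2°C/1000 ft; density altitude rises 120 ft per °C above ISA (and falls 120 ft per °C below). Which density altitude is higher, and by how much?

Airport 2 by 6104 ft

Airport 1: ISA temp = 8.8°C, deviation +26.2°C, DA = 3100 + 120 × 26.2 = 6244 ft.
Airport 2: ISA temp = -8.4°C, deviation +5.4°C, DA = 11700 + 120 × 5.4 = 12348 ft.
Airport 2 is higher by 12348 − 6244 = 6104 ft.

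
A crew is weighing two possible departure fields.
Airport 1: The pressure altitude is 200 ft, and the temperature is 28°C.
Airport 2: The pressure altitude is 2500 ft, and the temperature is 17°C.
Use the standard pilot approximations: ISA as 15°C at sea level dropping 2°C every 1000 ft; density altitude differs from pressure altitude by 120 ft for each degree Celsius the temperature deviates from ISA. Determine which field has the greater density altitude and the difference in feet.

Airport 1: ISA temp = 14.6°C, deviation +13.4°C, DA = 200 + 120 × 13.4 = 1808 ft.
Airport 2: ISA temp = 10°C, deviation +7°C, DA = 2500 + 120 × 7 = 3340 ft.
Airport 2 is higher by 3340 − 1808 = 1532 ft.

Airport 2 by 1532 ft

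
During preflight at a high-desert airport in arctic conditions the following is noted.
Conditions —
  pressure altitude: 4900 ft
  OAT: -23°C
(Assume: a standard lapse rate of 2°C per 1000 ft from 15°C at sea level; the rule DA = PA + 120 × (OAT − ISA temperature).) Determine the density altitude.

1516 ft

ISA temperature at 4900 ft = 15 − 2 × (4900/1000) = 5.2°C.
ISA deviation = -23 − 5.2 = -28.2°C.
Density altitude = 4900 + 120 × (-28.2) = 4900 + (-3384) = 1516 ft.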